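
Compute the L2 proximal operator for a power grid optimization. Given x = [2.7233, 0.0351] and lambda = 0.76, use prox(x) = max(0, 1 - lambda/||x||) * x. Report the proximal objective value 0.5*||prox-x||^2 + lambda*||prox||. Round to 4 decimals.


Step 1: Compute ||x||.
||x|| = 2.7235
Step 2: Compute scaling factor.
scale = max(0, 1 - 0.76/2.7235) = 0.7209
Step 3: prox(x) = [1.9634, 0.0253]
||prox(x)|| = 1.9635
Step 4: Proximal objective.
0.5*||prox-x||^2 = 0.2888
lambda*||prox|| = 1.4923
Total = 1.7811


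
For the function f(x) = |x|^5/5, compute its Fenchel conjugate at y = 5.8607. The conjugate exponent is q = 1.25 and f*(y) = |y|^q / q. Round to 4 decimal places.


The conjugate exponent q satisfies 1/p + 1/q = 1.
p = 5, so q = 5/(5 - 1) = 1.25
|y|^q = 5.8607^1.25 = 9.1188
f*(5.8607) = 9.1188 / 1.25 = 7.295


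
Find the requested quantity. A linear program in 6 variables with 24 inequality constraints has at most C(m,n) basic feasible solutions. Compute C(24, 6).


Each vertex corresponds to some choice of n active constraints out of m, so the number of vertices is at most C(m, n) = m! / (n!(m-n)!).
m = 24, n = 6
Numerator: 24 * 23 * 22 * 21 * 20 * 19
Denominator: 6! = 720
C(24, 6) = 134596


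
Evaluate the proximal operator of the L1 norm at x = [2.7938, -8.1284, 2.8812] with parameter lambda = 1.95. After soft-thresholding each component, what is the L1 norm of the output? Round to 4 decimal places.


Soft-thresholding with lambda = 1.95:
prox(2.7938) = sign(2.7938)*max(|2.7938| - 1.95, 0) = 0.8438
prox(-8.1284) = sign(-8.1284)*max(|-8.1284| - 1.95, 0) = -6.1784
prox(2.8812) = sign(2.8812)*max(|2.8812| - 1.95, 0) = 0.9312
prox(x) = [0.8438, -6.1784, 0.9312]
||prox(x)||_1 = 0.8438 + 6.1784 + 0.9312 = 7.9534


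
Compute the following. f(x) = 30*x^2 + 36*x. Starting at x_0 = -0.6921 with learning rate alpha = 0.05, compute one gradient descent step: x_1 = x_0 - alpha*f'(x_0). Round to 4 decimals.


We compute the gradient at x_0 and apply the update.
f'(x) = 60*x + 36
f'(-0.6921) = 60*-0.6921 + 36 = -5.526
x_1 = -0.6921 - 0.05*-5.526 = -0.4158


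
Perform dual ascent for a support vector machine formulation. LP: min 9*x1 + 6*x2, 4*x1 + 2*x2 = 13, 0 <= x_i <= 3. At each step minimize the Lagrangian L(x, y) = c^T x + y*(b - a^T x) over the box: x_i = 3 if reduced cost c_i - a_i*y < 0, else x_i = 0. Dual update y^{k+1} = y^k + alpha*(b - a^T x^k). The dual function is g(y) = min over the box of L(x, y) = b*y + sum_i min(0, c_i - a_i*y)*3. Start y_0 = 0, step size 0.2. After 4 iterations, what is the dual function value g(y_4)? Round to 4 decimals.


Dual ascent for LP: min 9*x1 + 6*x2, 4*x1 + 2*x2 = 13, 0 <= x_i <= 3
Step 1: y^k = 0.0, reduced costs: (9.0, 6.0)
  x^k = (0.0, 0.0), subgradient = b - a^T x = 13.0
  y^{k+1} = 0.0 + 0.2*13.0 = 2.6
Step 2: y^k = 2.6, reduced costs: (-1.4, 0.8)
  x^k = (3.0, 0.0), subgradient = b - a^T x = 1.0
  y^{k+1} = 2.6 + 0.2*1.0 = 2.8
Step 3: y^k = 2.8, reduced costs: (-2.2, 0.4)
  x^k = (3.0, 0.0), subgradient = b - a^T x = 1.0
  y^{k+1} = 2.8 + 0.2*1.0 = 3.0
Step 4: y^k = 3.0, reduced costs: (-3.0, 0.0)
  x^k = (3.0, 0.0), subgradient = b - a^T x = 1.0
  y^{k+1} = 3.0 + 0.2*1.0 = 3.2
Dual objective at y_4 = 3.2: reduced costs (-3.8, -0.4), box minimizer x = (3.0, 3.0)
g(y_4) = b*y + (c1 - a1*y)*x1 + (c2 - a2*y)*x2 = 13*3.2 + (-3.8)*3.0 + (-0.4)*3.0 = 41.6 - 11.4 - 1.2 = 29.0


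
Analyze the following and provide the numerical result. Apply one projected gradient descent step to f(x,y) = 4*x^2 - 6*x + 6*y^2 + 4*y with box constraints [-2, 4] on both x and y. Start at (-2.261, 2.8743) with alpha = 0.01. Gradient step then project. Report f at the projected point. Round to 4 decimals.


Step 1: Compute gradient at (-2.261, 2.8743).
grad_x = 2*4*-2.261 - 6 = -24.088
grad_y = 2*6*2.8743 + 4 = 38.4916
Step 2: Gradient step.
x_raw = -2.261 - 0.01*-24.088 = -2.0201
y_raw = 2.8743 - 0.01*38.4916 = 2.4894
Step 3: Project onto [-2, 4].
x_proj = clip(-2.0201) = -2.0
y_proj = clip(2.4894) = 2.4894
Step 4: Evaluate f.
f(-2.0, 2.4894) = 75.1397


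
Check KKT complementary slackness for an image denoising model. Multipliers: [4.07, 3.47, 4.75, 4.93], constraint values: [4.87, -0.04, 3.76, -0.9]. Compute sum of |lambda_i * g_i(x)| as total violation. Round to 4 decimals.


KKT complementary slackness check:
lambda_1 * g_1 = 4.07 * 4.87 = 19.8209
lambda_2 * g_2 = 3.47 * -0.04 = -0.1388
lambda_3 * g_3 = 4.75 * 3.76 = 17.86
lambda_4 * g_4 = 4.93 * -0.9 = -4.437
Total violation = 19.8209 + 0.1388 + 17.86 + 4.437 = 42.2567


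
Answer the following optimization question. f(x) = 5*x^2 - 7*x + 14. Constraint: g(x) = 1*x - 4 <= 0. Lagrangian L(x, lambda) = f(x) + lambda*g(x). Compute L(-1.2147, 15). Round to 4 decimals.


Step 1: Evaluate f(x).
f(-1.2147) = 5*(-1.2147)^2 - 7*(-1.2147) + 14 = 29.8804
Step 2: Evaluate g(x).
g(-1.2147) = 1*-1.2147 - 4 = -5.2147
Step 3: Compute Lagrangian.
L = 29.8804 + 15*-5.2147 = -48.3401


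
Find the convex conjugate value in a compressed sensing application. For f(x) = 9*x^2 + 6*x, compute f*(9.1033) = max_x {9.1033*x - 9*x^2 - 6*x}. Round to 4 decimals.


f*(y) = sup_x {y*x - a*x^2 - b*x} = sup_x {(y-b)*x - a*x^2}
FOC: (y - b) - 2a*x = 0 => x* = (y - b)/(2a)
x* = (9.1033 - 6)/(2*9) = 0.1724
f*(9.1033) = (y-b)^2/(4a) = (9.1033 - 6)^2/(4*9)
= 9.6305/36 = 0.2675


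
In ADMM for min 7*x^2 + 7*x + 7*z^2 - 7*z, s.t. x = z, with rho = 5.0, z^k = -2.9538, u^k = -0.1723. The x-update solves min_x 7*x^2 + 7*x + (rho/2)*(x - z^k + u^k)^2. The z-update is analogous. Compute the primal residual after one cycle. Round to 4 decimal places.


ADMM iteration with rho = 5.0, z^k = -2.9538, u^k = -0.1723
Step 1: x-update.
Minimize 7*x^2 + 7*x + (5.0/2)*(x + 2.9538 - 0.1723)^2
FOC: (2*7 + 5.0)*x = -7 + 5.0*(-2.9538 + 0.1723)
x^{k+1} = -1.1004
Step 2: z-update.
Minimize 7*z^2 - 7*z + (5.0/2)*(-1.1004 - z - 0.1723)^2
FOC: (2*7 + 5.0)*z = 7 + 5.0*(-1.1004 - 0.1723)
z^{k+1} = 0.0335
Step 3: u-update.
u^{k+1} = -0.1723 - 1.1004 - 0.0335 = -1.3062
Step 4: Primal residual = |-1.1004 - 0.0335| = 1.1339


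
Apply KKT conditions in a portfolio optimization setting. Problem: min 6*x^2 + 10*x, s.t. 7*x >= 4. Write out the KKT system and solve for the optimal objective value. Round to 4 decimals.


Step 1: Try lambda = 0 (constraint inactive).
x_unc = -10/(2*6) = -0.8333
Check: 7*-0.8333 = -5.8331 < 4 -- violated!
Step 2: Constraint must be active: 7*x = 4
x* = 4/7 = 0.5714 (rounded; the exact value 4/7 is used below)
lambda = (2*6*(4/7) + 10)/7 = 2.4082
Step 3: Compute optimal value.
f(x*) = 6*(4/7)^2 + 10*(4/7) = 7.6735


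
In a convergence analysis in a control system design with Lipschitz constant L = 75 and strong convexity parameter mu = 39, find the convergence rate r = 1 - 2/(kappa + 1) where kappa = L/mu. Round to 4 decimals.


Step 1: Compute the condition number.
kappa = L/mu = 75/39 = 1.9231
Step 2: Compute the convergence rate.
r = 1 - 2/(kappa + 1) = 1 - 2*mu/(L + mu) = (L - mu)/(L + mu) = 36/114 = 0.3158


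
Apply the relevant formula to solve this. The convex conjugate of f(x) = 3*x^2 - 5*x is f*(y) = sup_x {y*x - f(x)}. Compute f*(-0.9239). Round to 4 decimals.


f*(y) = sup_x {y*x - a*x^2 - b*x} = sup_x {(y-b)*x - a*x^2}
FOC: (y - b) - 2a*x = 0 => x* = (y - b)/(2a)
x* = (-0.9239 + 5)/(2*3) = 0.6794
f*(-0.9239) = (y-b)^2/(4a) = (-0.9239 + 5)^2/(4*3)
= 16.6146/12 = 1.3845


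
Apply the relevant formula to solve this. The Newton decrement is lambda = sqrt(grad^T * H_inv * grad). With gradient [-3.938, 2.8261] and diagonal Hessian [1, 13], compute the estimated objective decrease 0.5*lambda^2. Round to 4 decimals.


Step 1: H is diagonal, so H^(-1) * g = [-3.938, 0.2174].
Step 2: g^T H^(-1) g = sum_i g_i^2 / H_ii
  = (-3.938)^2/1 + (2.8261)^2/13
  = 15.5078 + 0.6144 = 16.1222
Step 3: Objective decrease = 0.5 * g^T H^(-1) g = 8.0611


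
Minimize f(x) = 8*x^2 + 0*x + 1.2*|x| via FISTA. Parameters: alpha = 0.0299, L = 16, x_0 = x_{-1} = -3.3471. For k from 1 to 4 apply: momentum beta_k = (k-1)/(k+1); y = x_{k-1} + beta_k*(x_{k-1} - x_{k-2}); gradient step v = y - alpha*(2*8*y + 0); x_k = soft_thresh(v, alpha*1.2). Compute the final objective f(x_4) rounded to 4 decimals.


FISTA on f(x) = 8*x^2 + 0*x + 1.2*|x|
L = 16, alpha = 0.0299
Iteration 1: beta = 0.0, y = -3.3471 + 0.0*(-3.3471 + 3.3471) = -3.3471
  grad(y) = -53.5536, v = y - alpha*grad = -1.7458
  prox(v) = soft_thresh(-1.7458, 0.0359) = -1.71
Iteration 2: beta = 0.3333, y = -1.71 + 0.3333*(-1.71 + 3.3471) = -1.1643
  grad(y) = -18.6281, v = y - alpha*grad = -0.6073
  prox(v) = soft_thresh(-0.6073, 0.0359) = -0.5714
Iteration 3: beta = 0.5, y = -0.5714 + 0.5*(-0.5714 + 1.71) = -0.0021
  grad(y) = -0.0338, v = y - alpha*grad = -0.0011
  prox(v) = soft_thresh(-0.0011, 0.0359) = 0.0
Iteration 4: beta = 0.6, y = 0.0 + 0.6*(0.0 + 0.5714) = 0.3428
  grad(y) = 5.4854, v = y - alpha*grad = 0.1788
  prox(v) = soft_thresh(0.1788, 0.0359) = 0.1429
f(x_4) = 8*0.1429^2 + 0*0.1429 + 1.2*|0.1429| = 0.335


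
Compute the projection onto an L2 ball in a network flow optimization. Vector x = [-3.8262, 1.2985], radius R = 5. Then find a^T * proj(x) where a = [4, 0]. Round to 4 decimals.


Step 1: Compute ||x|| (intermediates to 6 decimals).
||x|| = sqrt((-3.8262)^2 + 1.2985^2) = 4.040533
Step 2: Project.
Since ||x|| <= R, proj = x (no scaling needed).
proj(x) = [-3.8262, 1.2985]
Step 3: Dot product.
a^T * proj(x) = 4*(-3.8262) + 0*1.2985 = -15.3048


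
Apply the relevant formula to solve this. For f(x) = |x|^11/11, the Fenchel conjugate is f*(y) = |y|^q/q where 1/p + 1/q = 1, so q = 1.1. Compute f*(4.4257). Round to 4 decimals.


The conjugate exponent q satisfies 1/p + 1/q = 1.
p = 11, so q = 11/(11 - 1) = 1.1
|y|^q = 4.4257^1.1 = 5.1355
f*(4.4257) = 5.1355 / 1.1 = 4.6686


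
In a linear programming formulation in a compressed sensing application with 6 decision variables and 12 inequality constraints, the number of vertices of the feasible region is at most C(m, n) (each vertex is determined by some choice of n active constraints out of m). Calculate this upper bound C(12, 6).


Each vertex corresponds to some choice of n active constraints out of m, so the number of vertices is at most C(m, n) = m! / (n!(m-n)!).
m = 12, n = 6
Numerator: 12 * 11 * 10 * 9 * 8 * 7
Denominator: 6! = 720
C(12, 6) = 924


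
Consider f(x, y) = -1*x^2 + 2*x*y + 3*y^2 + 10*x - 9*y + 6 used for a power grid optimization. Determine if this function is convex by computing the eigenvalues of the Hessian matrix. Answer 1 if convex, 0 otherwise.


The Hessian of f(x,y) = -1*x^2 + 2*x*y + 3*y^2 + 10*x - 9*y + 6 is:
H = [[-2, 2], [2, 6]]
Trace = -2 + 6 = 4
Determinant = -2*6 - (2)^2 = -16
Discriminant = (4)^2 - 4*-16 = 80.0
Eigenvalues: lambda_1 = -2.4721, lambda_2 = 6.4721
The function is not convex.

0


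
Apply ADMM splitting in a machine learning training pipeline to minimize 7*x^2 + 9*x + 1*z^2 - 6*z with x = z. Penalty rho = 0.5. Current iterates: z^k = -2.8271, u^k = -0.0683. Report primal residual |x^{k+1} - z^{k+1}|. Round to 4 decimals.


ADMM iteration with rho = 0.5, z^k = -2.8271, u^k = -0.0683
Step 1: x-update.
Minimize 7*x^2 + 9*x + (0.5/2)*(x + 2.8271 - 0.0683)^2
FOC: (2*7 + 0.5)*x = -9 + 0.5*(-2.8271 + 0.0683)
x^{k+1} = -0.7158
Step 2: z-update.
Minimize 1*z^2 - 6*z + (0.5/2)*(-0.7158 - z - 0.0683)^2
FOC: (2*1 + 0.5)*z = 6 + 0.5*(-0.7158 - 0.0683)
z^{k+1} = 2.2432
Step 3: u-update.
u^{k+1} = -0.0683 - 0.7158 - 2.2432 = -3.0273
Step 4: Primal residual = |-0.7158 - 2.2432| = 2.959


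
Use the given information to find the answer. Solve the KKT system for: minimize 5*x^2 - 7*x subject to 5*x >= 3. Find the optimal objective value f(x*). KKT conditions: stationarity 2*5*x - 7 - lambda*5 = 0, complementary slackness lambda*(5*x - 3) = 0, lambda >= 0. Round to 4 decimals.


Step 1: Try lambda = 0 (constraint inactive).
Stationarity: 2*5*x - 7 = 0
x* = 7/(2*5) = 0.7
Check constraint: 5*0.7 = 3.5 >= 3 -- satisfied.
Step 2: Compute optimal value.
f(x*) = 5*0.7^2 - 7*0.7 = -2.45


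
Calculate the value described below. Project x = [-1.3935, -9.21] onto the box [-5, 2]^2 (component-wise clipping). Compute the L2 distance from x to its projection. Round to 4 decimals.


Project each component onto [-5, 2].
clip(-1.3935) = -1.3935, clip(-9.21) = -5.0
Projection = [-1.3935, -5.0]
Squared diffs: [0.0, 17.7241]
Distance = sqrt(17.7241) = 4.21


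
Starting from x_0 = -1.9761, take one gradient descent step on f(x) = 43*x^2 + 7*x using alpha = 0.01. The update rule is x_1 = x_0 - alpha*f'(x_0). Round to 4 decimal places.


We compute the gradient at x_0 and apply the update.
f'(x) = 86*x + 7
f'(-1.9761) = 86*-1.9761 + 7 = -162.9446
x_1 = -1.9761 - 0.01*-162.9446 = -0.3467


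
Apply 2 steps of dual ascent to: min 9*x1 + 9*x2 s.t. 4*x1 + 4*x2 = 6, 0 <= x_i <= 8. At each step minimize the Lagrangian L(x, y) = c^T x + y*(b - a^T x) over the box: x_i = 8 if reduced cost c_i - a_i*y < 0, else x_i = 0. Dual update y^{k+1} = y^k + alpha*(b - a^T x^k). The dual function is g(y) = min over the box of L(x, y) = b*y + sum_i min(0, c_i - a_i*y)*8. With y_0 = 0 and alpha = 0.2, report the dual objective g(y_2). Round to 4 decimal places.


Dual ascent for LP: min 9*x1 + 9*x2, 4*x1 + 4*x2 = 6, 0 <= x_i <= 8
Step 1: y^k = 0.0, reduced costs: (9.0, 9.0)
  x^k = (0.0, 0.0), subgradient = b - a^T x = 6.0
  y^{k+1} = 0.0 + 0.2*6.0 = 1.2
Step 2: y^k = 1.2, reduced costs: (4.2, 4.2)
  x^k = (0.0, 0.0), subgradient = b - a^T x = 6.0
  y^{k+1} = 1.2 + 0.2*6.0 = 2.4
Dual objective at y_2 = 2.4: reduced costs (-0.6, -0.6), box minimizer x = (8.0, 8.0)
g(y_2) = b*y + (c1 - a1*y)*x1 + (c2 - a2*y)*x2 = 6*2.4 + (-0.6)*8.0 + (-0.6)*8.0 = 14.4 - 4.8 - 4.8 = 4.8


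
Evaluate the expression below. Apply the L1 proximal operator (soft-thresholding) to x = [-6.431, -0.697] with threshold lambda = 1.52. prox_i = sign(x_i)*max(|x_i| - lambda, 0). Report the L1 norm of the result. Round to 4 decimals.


Soft-thresholding with lambda = 1.52:
prox(-6.431) = sign(-6.431)*max(|-6.431| - 1.52, 0) = -4.911
prox(-0.697) = sign(-0.697)*max(|-0.697| - 1.52, 0) = 0.0
prox(x) = [-4.911, 0.0]
||prox(x)||_1 = 4.911 + 0.0 = 4.911


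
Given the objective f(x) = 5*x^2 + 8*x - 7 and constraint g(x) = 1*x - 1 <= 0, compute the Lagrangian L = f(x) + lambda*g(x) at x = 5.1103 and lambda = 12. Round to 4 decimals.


Step 1: Evaluate f(x).
f(5.1103) = 5*5.1103^2 + 8*5.1103 - 7 = 164.4582
Step 2: Evaluate g(x).
g(5.1103) = 1*5.1103 - 1 = 4.1103
Step 3: Compute Lagrangian.
L = 164.4582 + 12*4.1103 = 213.7818


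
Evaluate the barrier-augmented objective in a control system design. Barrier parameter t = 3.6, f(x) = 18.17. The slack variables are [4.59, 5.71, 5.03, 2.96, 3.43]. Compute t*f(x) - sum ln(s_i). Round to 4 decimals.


Step 1: Compute log-barrier.
ln values: [1.5239, 1.7422, 1.6154, 1.0852, 1.2326]
phi = -(1.5239 + 1.7422 + 1.6154 + 1.0852 + 1.2326) = -7.1993
Step 2: Compute augmented objective.
t*f(x) = 3.6*18.17 = 65.412
Total = 65.412 - 7.1993 = 58.2127


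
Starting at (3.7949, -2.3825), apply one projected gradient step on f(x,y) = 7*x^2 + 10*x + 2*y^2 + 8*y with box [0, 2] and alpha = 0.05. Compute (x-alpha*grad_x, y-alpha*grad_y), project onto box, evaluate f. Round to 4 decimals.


Step 1: Compute gradient at (3.7949, -2.3825).
grad_x = 2*7*3.7949 + 10 = 63.1286
grad_y = 2*2*-2.3825 + 8 = -1.53
Step 2: Gradient step.
x_raw = 3.7949 - 0.05*63.1286 = 0.6385
y_raw = -2.3825 - 0.05*-1.53 = -2.306
Step 3: Project onto [0, 2].
x_proj = clip(0.6385) = 0.6385
y_proj = clip(-2.306) = 0.0
Step 4: Evaluate f.
f(0.6385, 0.0) = 9.2382


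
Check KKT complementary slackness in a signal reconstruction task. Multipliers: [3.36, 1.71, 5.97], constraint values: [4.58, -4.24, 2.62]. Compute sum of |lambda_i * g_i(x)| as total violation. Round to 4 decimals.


KKT complementary slackness check:
lambda_1 * g_1 = 3.36 * 4.58 = 15.3888
lambda_2 * g_2 = 1.71 * -4.24 = -7.2504
lambda_3 * g_3 = 5.97 * 2.62 = 15.6414
Total violation = 15.3888 + 7.2504 + 15.6414 = 38.2806


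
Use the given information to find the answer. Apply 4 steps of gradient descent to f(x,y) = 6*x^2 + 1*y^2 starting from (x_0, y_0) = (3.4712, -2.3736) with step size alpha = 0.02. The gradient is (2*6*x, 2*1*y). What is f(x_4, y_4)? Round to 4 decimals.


Gradient descent on f(x,y) = 6*x^2 + 1*y^2.
Starting point: (3.4712, -2.3736), alpha = 0.02
Step 1: grad_x = 2*6*3.4712 = 41.6544, grad_y = 2*1*-2.3736 = -4.7472
  x_1 = 3.4712 - 0.02*41.6544 = 2.6381
  y_1 = -2.3736 - 0.02*-4.7472 = -2.2787
Step 2: grad_x = 2*6*2.6381 = 31.6573, grad_y = 2*1*-2.2787 = -4.5573
  x_2 = 2.6381 - 0.02*31.6573 = 2.005
  y_2 = -2.2787 - 0.02*-4.5573 = -2.1875
Step 3: grad_x = 2*6*2.005 = 24.0596, grad_y = 2*1*-2.1875 = -4.375
  x_3 = 2.005 - 0.02*24.0596 = 1.5238
  y_3 = -2.1875 - 0.02*-4.375 = -2.1
Step 4: grad_x = 2*6*1.5238 = 18.2853, grad_y = 2*1*-2.1 = -4.2
  x_4 = 1.5238 - 0.02*18.2853 = 1.1581
  y_4 = -2.1 - 0.02*-4.2 = -2.016
f(1.1581, -2.016) = 6*1.1581^2 + 1*(-2.016)^2 = 12.111


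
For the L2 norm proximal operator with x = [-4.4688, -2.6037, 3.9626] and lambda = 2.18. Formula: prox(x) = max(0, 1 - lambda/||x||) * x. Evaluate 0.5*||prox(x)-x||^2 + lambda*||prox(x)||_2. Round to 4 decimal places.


Step 1: Compute ||x||.
||x|| = 6.5155
Step 2: Compute scaling factor.
scale = max(0, 1 - 2.18/6.5155) = 0.6654
Step 3: prox(x) = [-2.9736, -1.7325, 2.6368]
||prox(x)|| = 4.3355
Step 4: Proximal objective.
0.5*||prox-x||^2 = 2.3762
lambda*||prox|| = 9.4514
Total = 11.8276


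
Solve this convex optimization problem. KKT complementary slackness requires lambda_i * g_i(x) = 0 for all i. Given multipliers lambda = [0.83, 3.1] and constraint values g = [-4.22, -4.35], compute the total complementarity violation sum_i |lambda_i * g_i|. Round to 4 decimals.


KKT complementary slackness check:
lambda_1 * g_1 = 0.83 * -4.22 = -3.5026
lambda_2 * g_2 = 3.1 * -4.35 = -13.485
Total violation = 3.5026 + 13.485 = 16.9876


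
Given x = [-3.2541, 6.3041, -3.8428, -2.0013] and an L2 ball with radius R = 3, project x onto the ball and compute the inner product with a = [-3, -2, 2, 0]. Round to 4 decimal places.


Step 1: Compute ||x|| (intermediates to 6 decimals).
||x|| = sqrt((-3.2541)^2 + 6.3041^2 + (-3.8428)^2 + (-2.0013)^2) = 8.312831
Step 2: Project.
Since ||x|| > R, scale = R/||x|| = 3/8.312831 = 0.360888, proj(x) = scale * x
proj(x) = [-1.174366, 2.275074, -1.38682, -0.722245]
Step 3: Dot product.
a^T * proj(x) = -3*(-1.174366) - 2*2.275074 + 2*(-1.38682) + 0*(-0.722245) = -3.8007


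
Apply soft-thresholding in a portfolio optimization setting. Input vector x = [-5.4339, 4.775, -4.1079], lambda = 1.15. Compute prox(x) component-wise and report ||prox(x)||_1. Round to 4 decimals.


Soft-thresholding with lambda = 1.15:
prox(-5.4339) = sign(-5.4339)*max(|-5.4339| - 1.15, 0) = -4.2839
prox(4.775) = sign(4.775)*max(|4.775| - 1.15, 0) = 3.625
prox(-4.1079) = sign(-4.1079)*max(|-4.1079| - 1.15, 0) = -2.9579
prox(x) = [-4.2839, 3.625, -2.9579]
||prox(x)||_1 = 4.2839 + 3.625 + 2.9579 = 10.8668


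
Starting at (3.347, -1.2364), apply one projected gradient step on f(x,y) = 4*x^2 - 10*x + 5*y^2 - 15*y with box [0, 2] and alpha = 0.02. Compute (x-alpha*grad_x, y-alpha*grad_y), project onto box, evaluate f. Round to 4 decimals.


Step 1: Compute gradient at (3.347, -1.2364).
grad_x = 2*4*3.347 - 10 = 16.776
grad_y = 2*5*-1.2364 - 15 = -27.364
Step 2: Gradient step.
x_raw = 3.347 - 0.02*16.776 = 3.0115
y_raw = -1.2364 - 0.02*-27.364 = -0.6891
Step 3: Project onto [0, 2].
x_proj = clip(3.0115) = 2.0
y_proj = clip(-0.6891) = 0.0
Step 4: Evaluate f.
f(2.0, 0.0) = -4.0


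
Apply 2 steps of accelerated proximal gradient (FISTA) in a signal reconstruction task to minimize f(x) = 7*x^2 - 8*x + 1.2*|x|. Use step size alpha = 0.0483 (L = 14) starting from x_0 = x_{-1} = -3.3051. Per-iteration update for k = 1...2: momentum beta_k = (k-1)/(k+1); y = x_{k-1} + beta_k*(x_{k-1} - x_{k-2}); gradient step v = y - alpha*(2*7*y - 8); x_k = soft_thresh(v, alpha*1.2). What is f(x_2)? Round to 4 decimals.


FISTA on f(x) = 7*x^2 - 8*x + 1.2*|x|
L = 14, alpha = 0.0483
Iteration 1: beta = 0.0, y = -3.3051 + 0.0*(-3.3051 + 3.3051) = -3.3051
  grad(y) = -54.2714, v = y - alpha*grad = -0.6838
  prox(v) = soft_thresh(-0.6838, 0.058) = -0.6258
Iteration 2: beta = 0.3333, y = -0.6258 + 0.3333*(-0.6258 + 3.3051) = 0.2673
  grad(y) = -4.2584, v = y - alpha*grad = 0.4729
  prox(v) = soft_thresh(0.4729, 0.058) = 0.415
f(x_2) = 7*0.415^2 - 8*0.415 + 1.2*|0.415| = -1.6164


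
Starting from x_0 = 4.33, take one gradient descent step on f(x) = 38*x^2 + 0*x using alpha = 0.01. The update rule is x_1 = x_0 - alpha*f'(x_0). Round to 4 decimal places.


We compute the gradient at x_0 and apply the update.
f'(x) = 76*x + 0
f'(4.33) = 76*4.33 + 0 = 329.08
x_1 = 4.33 - 0.01*329.08 = 1.0392


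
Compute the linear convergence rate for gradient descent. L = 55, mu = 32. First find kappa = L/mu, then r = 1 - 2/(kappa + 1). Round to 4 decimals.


Step 1: Compute the condition number.
kappa = L/mu = 55/32 = 1.7188
Step 2: Compute the convergence rate.
r = 1 - 2/(kappa + 1) = 1 - 2*mu/(L + mu) = (L - mu)/(L + mu) = 23/87 = 0.2644


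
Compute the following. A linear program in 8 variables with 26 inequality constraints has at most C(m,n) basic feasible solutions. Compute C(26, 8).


Each vertex corresponds to some choice of n active constraints out of m, so the number of vertices is at most C(m, n) = m! / (n!(m-n)!).
m = 26, n = 8
Numerator: 26 * 25 * 24 * 23 * 22 * 21 * 20 * 19
Denominator: 8! = 40320
C(26, 8) = 1562275


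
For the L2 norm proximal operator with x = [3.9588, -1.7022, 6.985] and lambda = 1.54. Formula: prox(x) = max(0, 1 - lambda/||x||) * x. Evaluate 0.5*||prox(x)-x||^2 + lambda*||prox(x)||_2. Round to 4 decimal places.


Step 1: Compute ||x||.
||x|| = 8.2073
Step 2: Compute scaling factor.
scale = max(0, 1 - 1.54/8.2073) = 0.8124
Step 3: prox(x) = [3.216, -1.3828, 5.6744]
||prox(x)|| = 6.6673
Step 4: Proximal objective.
0.5*||prox-x||^2 = 1.1858
lambda*||prox|| = 10.2676
Total = 11.4534


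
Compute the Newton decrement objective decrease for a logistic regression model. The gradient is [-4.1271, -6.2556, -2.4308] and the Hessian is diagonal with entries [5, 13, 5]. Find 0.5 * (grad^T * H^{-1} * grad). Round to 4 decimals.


Step 1: H is diagonal, so H^(-1) * g = [-0.8254, -0.4812, -0.4862].
Step 2: g^T H^(-1) g = sum_i g_i^2 / H_ii
  = (-4.1271)^2/5 + (-6.2556)^2/13 + (-2.4308)^2/5
  = 3.4066 + 3.0102 + 1.1818 = 7.5985
Step 3: Objective decrease = 0.5 * g^T H^(-1) g = 3.7993


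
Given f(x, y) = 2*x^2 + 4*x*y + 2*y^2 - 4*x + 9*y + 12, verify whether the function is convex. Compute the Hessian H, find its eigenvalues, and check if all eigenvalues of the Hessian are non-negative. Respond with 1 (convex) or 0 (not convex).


The Hessian of f(x,y) = 2*x^2 + 4*x*y + 2*y^2 - 4*x + 9*y + 12 is:
H = [[4, 4], [4, 4]]
Trace = 4 + 4 = 8
Determinant = 4*4 - (4)^2 = 0
Discriminant = (8)^2 - 4*0 = 64.0
Eigenvalues: lambda_1 = 0.0, lambda_2 = 8.0
The function is convex.

1


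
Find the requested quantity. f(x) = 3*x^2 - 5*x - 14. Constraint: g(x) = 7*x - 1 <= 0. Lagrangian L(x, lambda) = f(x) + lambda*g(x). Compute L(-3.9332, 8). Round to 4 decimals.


Step 1: Evaluate f(x).
f(-3.9332) = 3*(-3.9332)^2 - 5*(-3.9332) - 14 = 52.0762
Step 2: Evaluate g(x).
g(-3.9332) = 7*-3.9332 - 1 = -28.5324
Step 3: Compute Lagrangian.
L = 52.0762 + 8*-28.5324 = -176.183


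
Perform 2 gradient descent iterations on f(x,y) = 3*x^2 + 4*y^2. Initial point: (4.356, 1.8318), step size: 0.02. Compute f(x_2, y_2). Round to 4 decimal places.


Gradient descent on f(x,y) = 3*x^2 + 4*y^2.
Starting point: (4.356, 1.8318), alpha = 0.02
Step 1: grad_x = 2*3*4.356 = 26.136, grad_y = 2*4*1.8318 = 14.6544
  x_1 = 4.356 - 0.02*26.136 = 3.8333
  y_1 = 1.8318 - 0.02*14.6544 = 1.5387
Step 2: grad_x = 2*3*3.8333 = 22.9997, grad_y = 2*4*1.5387 = 12.3097
  x_2 = 3.8333 - 0.02*22.9997 = 3.3733
  y_2 = 1.5387 - 0.02*12.3097 = 1.2925
f(3.3733, 1.2925) = 3*3.3733^2 + 4*1.2925^2 = 40.8196


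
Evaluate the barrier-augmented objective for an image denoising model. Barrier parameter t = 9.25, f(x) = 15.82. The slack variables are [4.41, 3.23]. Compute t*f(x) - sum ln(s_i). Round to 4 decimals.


Step 1: Compute log-barrier.
ln values: [1.4839, 1.1725]
phi = -(1.4839 + 1.1725) = -2.6564
Step 2: Compute augmented objective.
t*f(x) = 9.25*15.82 = 146.335
Total = 146.335 - 2.6564 = 143.6786


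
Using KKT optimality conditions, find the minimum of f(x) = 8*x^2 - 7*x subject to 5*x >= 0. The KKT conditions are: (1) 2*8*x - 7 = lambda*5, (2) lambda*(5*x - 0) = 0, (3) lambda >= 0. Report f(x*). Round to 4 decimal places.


Step 1: Try lambda = 0 (constraint inactive).
Stationarity: 2*8*x - 7 = 0
x* = 7/(2*8) = 0.4375
Check constraint: 5*0.4375 = 2.1875 >= 0 -- satisfied.
Step 2: Compute optimal value.
f(x*) = 8*0.4375^2 - 7*0.4375 = -1.5313


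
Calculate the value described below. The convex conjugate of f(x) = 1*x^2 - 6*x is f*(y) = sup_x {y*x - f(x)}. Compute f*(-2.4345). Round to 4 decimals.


f*(y) = sup_x {y*x - a*x^2 - b*x} = sup_x {(y-b)*x - a*x^2}
FOC: (y - b) - 2a*x = 0 => x* = (y - b)/(2a)
x* = (-2.4345 + 6)/(2*1) = 1.7828
f*(-2.4345) = (y-b)^2/(4a) = (-2.4345 + 6)^2/(4*1)
= 12.7128/4 = 3.1782


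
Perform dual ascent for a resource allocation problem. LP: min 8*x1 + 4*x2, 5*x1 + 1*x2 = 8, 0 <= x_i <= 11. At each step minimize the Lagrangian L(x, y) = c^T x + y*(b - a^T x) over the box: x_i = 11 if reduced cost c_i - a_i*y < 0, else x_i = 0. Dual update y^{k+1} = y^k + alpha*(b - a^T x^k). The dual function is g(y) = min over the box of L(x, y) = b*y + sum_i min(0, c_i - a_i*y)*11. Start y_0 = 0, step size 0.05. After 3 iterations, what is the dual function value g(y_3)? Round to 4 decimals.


Dual ascent for LP: min 8*x1 + 4*x2, 5*x1 + 1*x2 = 8, 0 <= x_i <= 11
Step 1: y^k = 0.0, reduced costs: (8.0, 4.0)
  x^k = (0.0, 0.0), subgradient = b - a^T x = 8.0
  y^{k+1} = 0.0 + 0.05*8.0 = 0.4
Step 2: y^k = 0.4, reduced costs: (6.0, 3.6)
  x^k = (0.0, 0.0), subgradient = b - a^T x = 8.0
  y^{k+1} = 0.4 + 0.05*8.0 = 0.8
Step 3: y^k = 0.8, reduced costs: (4.0, 3.2)
  x^k = (0.0, 0.0), subgradient = b - a^T x = 8.0
  y^{k+1} = 0.8 + 0.05*8.0 = 1.2
Dual objective at y_3 = 1.2: reduced costs (2.0, 2.8), box minimizer x = (0.0, 0.0)
g(y_3) = b*y + (c1 - a1*y)*x1 + (c2 - a2*y)*x2 = 8*1.2 + 2.0*0.0 + 2.8*0.0 = 9.6 + 0.0 + 0.0 = 9.6


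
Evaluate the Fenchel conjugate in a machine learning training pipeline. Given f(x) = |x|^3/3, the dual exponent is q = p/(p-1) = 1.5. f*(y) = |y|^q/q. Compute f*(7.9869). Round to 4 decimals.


The conjugate exponent q satisfies 1/p + 1/q = 1.
p = 3, so q = 3/(3 - 1) = 1.5
|y|^q = 7.9869^1.5 = 22.5719
f*(7.9869) = 22.5719 / 1.5 = 15.0479


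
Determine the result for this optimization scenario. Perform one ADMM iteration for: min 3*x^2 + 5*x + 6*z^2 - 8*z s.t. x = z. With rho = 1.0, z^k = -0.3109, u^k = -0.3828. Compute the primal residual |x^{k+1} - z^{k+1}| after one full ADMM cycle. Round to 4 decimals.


ADMM iteration with rho = 1.0, z^k = -0.3109, u^k = -0.3828
Step 1: x-update.
Minimize 3*x^2 + 5*x + (1.0/2)*(x + 0.3109 - 0.3828)^2
FOC: (2*3 + 1.0)*x = -5 + 1.0*(-0.3109 + 0.3828)
x^{k+1} = -0.704
Step 2: z-update.
Minimize 6*z^2 - 8*z + (1.0/2)*(-0.704 - z - 0.3828)^2
FOC: (2*6 + 1.0)*z = 8 + 1.0*(-0.704 - 0.3828)
z^{k+1} = 0.5318
Step 3: u-update.
u^{k+1} = -0.3828 - 0.704 - 0.5318 = -1.6186
Step 4: Primal residual = |-0.704 - 0.5318| = 1.2358


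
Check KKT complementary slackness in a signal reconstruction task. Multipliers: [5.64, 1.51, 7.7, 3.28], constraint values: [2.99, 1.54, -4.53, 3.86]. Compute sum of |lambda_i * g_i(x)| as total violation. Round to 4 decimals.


KKT complementary slackness check:
lambda_1 * g_1 = 5.64 * 2.99 = 16.8636
lambda_2 * g_2 = 1.51 * 1.54 = 2.3254
lambda_3 * g_3 = 7.7 * -4.53 = -34.881
lambda_4 * g_4 = 3.28 * 3.86 = 12.6608
Total violation = 16.8636 + 2.3254 + 34.881 + 12.6608 = 66.7308


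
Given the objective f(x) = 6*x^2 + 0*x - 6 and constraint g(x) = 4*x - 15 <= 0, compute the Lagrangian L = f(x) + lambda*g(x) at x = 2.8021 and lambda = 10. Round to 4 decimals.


Step 1: Evaluate f(x).
f(2.8021) = 6*2.8021^2 + 0*2.8021 - 6 = 41.1106
Step 2: Evaluate g(x).
g(2.8021) = 4*2.8021 - 15 = -3.7916
Step 3: Compute Lagrangian.
L = 41.1106 + 10*-3.7916 = 3.1946


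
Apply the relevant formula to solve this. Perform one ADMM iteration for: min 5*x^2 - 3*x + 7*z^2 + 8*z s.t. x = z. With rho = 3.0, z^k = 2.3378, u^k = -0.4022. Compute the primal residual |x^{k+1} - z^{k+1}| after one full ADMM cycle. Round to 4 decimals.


ADMM iteration with rho = 3.0, z^k = 2.3378, u^k = -0.4022
Step 1: x-update.
Minimize 5*x^2 - 3*x + (3.0/2)*(x - 2.3378 - 0.4022)^2
FOC: (2*5 + 3.0)*x = 3 + 3.0*(2.3378 + 0.4022)
x^{k+1} = 0.8631
Step 2: z-update.
Minimize 7*z^2 + 8*z + (3.0/2)*(0.8631 - z - 0.4022)^2
FOC: (2*7 + 3.0)*z = -8 + 3.0*(0.8631 - 0.4022)
z^{k+1} = -0.3893
Step 3: u-update.
u^{k+1} = -0.4022 + 0.8631 + 0.3893 = 0.8501
Step 4: Primal residual = |0.8631 + 0.3893| = 1.2523


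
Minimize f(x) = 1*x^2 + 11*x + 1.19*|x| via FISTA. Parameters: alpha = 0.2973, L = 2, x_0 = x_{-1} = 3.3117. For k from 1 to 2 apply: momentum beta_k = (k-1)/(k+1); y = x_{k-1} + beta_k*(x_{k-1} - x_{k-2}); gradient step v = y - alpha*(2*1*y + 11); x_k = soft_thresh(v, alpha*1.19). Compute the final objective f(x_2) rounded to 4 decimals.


FISTA on f(x) = 1*x^2 + 11*x + 1.19*|x|
L = 2, alpha = 0.2973
Iteration 1: beta = 0.0, y = 3.3117 + 0.0*(3.3117 - 3.3117) = 3.3117
  grad(y) = 17.6234, v = y - alpha*grad = -1.9277
  prox(v) = soft_thresh(-1.9277, 0.3538) = -1.5739
Iteration 2: beta = 0.3333, y = -1.5739 + 0.3333*(-1.5739 - 3.3117) = -3.2025
  grad(y) = 4.595, v = y - alpha*grad = -4.5686
  prox(v) = soft_thresh(-4.5686, 0.3538) = -4.2148
f(x_2) = 1*(-4.2148)^2 + 11*(-4.2148) + 1.19*|-4.2148| = -23.5827


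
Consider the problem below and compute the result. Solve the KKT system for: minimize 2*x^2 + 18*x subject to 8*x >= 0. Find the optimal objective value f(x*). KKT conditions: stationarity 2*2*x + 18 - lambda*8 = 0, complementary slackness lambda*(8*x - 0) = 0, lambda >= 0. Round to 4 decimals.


Step 1: Try lambda = 0 (constraint inactive).
x_unc = -18/(2*2) = -4.5
Check: 8*-4.5 = -36.0 < 0 -- violated!
Step 2: Constraint must be active: 8*x = 0
x* = 0/8 = 0.0
lambda = (2*2*0.0 + 18)/8 = 2.25
Step 3: Compute optimal value.
f(x*) = 2*0.0^2 + 18*0.0 = 0.0


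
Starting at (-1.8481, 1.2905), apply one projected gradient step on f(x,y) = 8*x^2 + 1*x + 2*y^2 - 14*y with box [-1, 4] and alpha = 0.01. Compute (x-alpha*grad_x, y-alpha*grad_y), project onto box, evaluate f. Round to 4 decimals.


Step 1: Compute gradient at (-1.8481, 1.2905).
grad_x = 2*8*-1.8481 + 1 = -28.5696
grad_y = 2*2*1.2905 - 14 = -8.838
Step 2: Gradient step.
x_raw = -1.8481 - 0.01*-28.5696 = -1.5624
y_raw = 1.2905 - 0.01*-8.838 = 1.3789
Step 3: Project onto [-1, 4].
x_proj = clip(-1.5624) = -1.0
y_proj = clip(1.3789) = 1.3789
Step 4: Evaluate f.
f(-1.0, 1.3789) = -8.5017


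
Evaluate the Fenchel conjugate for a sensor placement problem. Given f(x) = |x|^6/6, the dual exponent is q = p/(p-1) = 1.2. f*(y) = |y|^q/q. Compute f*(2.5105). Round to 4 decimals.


The conjugate exponent q satisfies 1/p + 1/q = 1.
p = 6, so q = 6/(6 - 1) = 1.2
|y|^q = 2.5105^1.2 = 3.018
f*(2.5105) = 3.018 / 1.2 = 2.515


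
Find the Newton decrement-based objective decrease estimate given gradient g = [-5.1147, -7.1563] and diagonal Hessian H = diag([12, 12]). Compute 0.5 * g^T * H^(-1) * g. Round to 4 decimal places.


Step 1: H is diagonal, so H^(-1) * g = [-0.4262, -0.5964].
Step 2: g^T H^(-1) g = sum_i g_i^2 / H_ii
  = (-5.1147)^2/12 + (-7.1563)^2/12
  = 2.18 + 4.2677 = 6.4477
Step 3: Objective decrease = 0.5 * g^T H^(-1) g = 3.2239


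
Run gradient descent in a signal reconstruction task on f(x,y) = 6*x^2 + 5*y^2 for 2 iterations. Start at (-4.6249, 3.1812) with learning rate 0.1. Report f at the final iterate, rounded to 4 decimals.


Gradient descent on f(x,y) = 6*x^2 + 5*y^2.
Starting point: (-4.6249, 3.1812), alpha = 0.1
Step 1: grad_x = 2*6*-4.6249 = -55.4988, grad_y = 2*5*3.1812 = 31.812
  x_1 = -4.6249 - 0.1*-55.4988 = 0.925
  y_1 = 3.1812 - 0.1*31.812 = -0.0
Step 2: grad_x = 2*6*0.925 = 11.0998, grad_y = 2*5*-0.0 = -0.0
  x_2 = 0.925 - 0.1*11.0998 = -0.185
  y_2 = -0.0 - 0.1*-0.0 = 0.0
f(-0.185, 0.0) = 6*(-0.185)^2 + 5*0.0^2 = 0.2053


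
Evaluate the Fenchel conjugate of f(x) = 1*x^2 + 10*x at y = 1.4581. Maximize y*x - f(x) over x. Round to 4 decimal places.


f*(y) = sup_x {y*x - a*x^2 - b*x} = sup_x {(y-b)*x - a*x^2}
FOC: (y - b) - 2a*x = 0 => x* = (y - b)/(2a)
x* = (1.4581 - 10)/(2*1) = -4.271
f*(1.4581) = (y-b)^2/(4a) = (1.4581 - 10)^2/(4*1)
= 72.9641/4 = 18.241


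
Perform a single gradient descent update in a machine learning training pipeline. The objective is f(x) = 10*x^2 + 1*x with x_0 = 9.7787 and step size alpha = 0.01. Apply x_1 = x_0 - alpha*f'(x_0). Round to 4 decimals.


We compute the gradient at x_0 and apply the update.
f'(x) = 20*x + 1
f'(9.7787) = 20*9.7787 + 1 = 196.574
x_1 = 9.7787 - 0.01*196.574 = 7.813


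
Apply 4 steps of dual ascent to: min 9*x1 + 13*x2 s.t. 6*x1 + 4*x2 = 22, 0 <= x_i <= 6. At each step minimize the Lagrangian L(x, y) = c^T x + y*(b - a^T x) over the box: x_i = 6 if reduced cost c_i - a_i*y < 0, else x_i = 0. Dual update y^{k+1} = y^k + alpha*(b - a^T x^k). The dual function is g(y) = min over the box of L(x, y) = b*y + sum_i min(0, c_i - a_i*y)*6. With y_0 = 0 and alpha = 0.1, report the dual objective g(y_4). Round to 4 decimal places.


Dual ascent for LP: min 9*x1 + 13*x2, 6*x1 + 4*x2 = 22, 0 <= x_i <= 6
Step 1: y^k = 0.0, reduced costs: (9.0, 13.0)
  x^k = (0.0, 0.0), subgradient = b - a^T x = 22.0
  y^{k+1} = 0.0 + 0.1*22.0 = 2.2
Step 2: y^k = 2.2, reduced costs: (-4.2, 4.2)
  x^k = (6.0, 0.0), subgradient = b - a^T x = -14.0
  y^{k+1} = 2.2 + 0.1*-14.0 = 0.8
Step 3: y^k = 0.8, reduced costs: (4.2, 9.8)
  x^k = (0.0, 0.0), subgradient = b - a^T x = 22.0
  y^{k+1} = 0.8 + 0.1*22.0 = 3.0
Step 4: y^k = 3.0, reduced costs: (-9.0, 1.0)
  x^k = (6.0, 0.0), subgradient = b - a^T x = -14.0
  y^{k+1} = 3.0 + 0.1*-14.0 = 1.6
Dual objective at y_4 = 1.6: reduced costs (-0.6, 6.6), box minimizer x = (6.0, 0.0)
g(y_4) = b*y + (c1 - a1*y)*x1 + (c2 - a2*y)*x2 = 22*1.6 + (-0.6)*6.0 + 6.6*0.0 = 35.2 - 3.6 + 0.0 = 31.6


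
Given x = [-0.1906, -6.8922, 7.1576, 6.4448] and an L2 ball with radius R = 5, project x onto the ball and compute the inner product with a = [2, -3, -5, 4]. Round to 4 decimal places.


Step 1: Compute ||x|| (intermediates to 6 decimals).
||x|| = sqrt((-0.1906)^2 + (-6.8922)^2 + 7.1576^2 + 6.4448^2) = 11.845059
Step 2: Project.
Since ||x|| > R, scale = R/||x|| = 5/11.845059 = 0.422117, proj(x) = scale * x
proj(x) = [-0.080456, -2.909315, 3.021345, 2.72046]
Step 3: Dot product.
a^T * proj(x) = 2*(-0.080456) - 3*(-2.909315) - 5*3.021345 + 4*2.72046 = 4.3421


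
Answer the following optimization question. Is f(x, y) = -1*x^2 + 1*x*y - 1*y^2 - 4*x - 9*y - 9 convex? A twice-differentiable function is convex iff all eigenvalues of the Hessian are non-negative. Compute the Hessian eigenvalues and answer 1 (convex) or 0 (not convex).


The Hessian of f(x,y) = -1*x^2 + 1*x*y - 1*y^2 - 4*x - 9*y - 9 is:
H = [[-2, 1], [1, -2]]
Trace = -2 - 2 = -4
Determinant = -2*-2 - (1)^2 = 3
Discriminant = (-4)^2 - 4*3 = 4.0
Eigenvalues: lambda_1 = -3.0, lambda_2 = -1.0
The function is not convex.

0


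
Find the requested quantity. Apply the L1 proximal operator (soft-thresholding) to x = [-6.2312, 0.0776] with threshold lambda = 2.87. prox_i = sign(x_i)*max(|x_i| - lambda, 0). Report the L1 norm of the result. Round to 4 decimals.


Soft-thresholding with lambda = 2.87:
prox(-6.2312) = sign(-6.2312)*max(|-6.2312| - 2.87, 0) = -3.3612
prox(0.0776) = sign(0.0776)*max(|0.0776| - 2.87, 0) = 0.0
prox(x) = [-3.3612, 0.0]
||prox(x)||_1 = 3.3612 + 0.0 = 3.3612


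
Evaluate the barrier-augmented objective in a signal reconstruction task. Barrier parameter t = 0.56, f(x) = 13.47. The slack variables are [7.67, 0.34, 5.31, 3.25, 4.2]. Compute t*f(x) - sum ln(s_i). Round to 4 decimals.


Step 1: Compute log-barrier.
ln values: [2.0373, -1.0788, 1.6696, 1.1787, 1.4351]
phi = -(2.0373 - 1.0788 + 1.6696 + 1.1787 + 1.4351) = -5.2418
Step 2: Compute augmented objective.
t*f(x) = 0.56*13.47 = 7.5432
Total = 7.5432 - 5.2418 = 2.3014


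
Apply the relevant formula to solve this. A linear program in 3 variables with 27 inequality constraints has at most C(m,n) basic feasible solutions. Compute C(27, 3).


Each vertex corresponds to some choice of n active constraints out of m, so the number of vertices is at most C(m, n) = m! / (n!(m-n)!).
m = 27, n = 3
Numerator: 27 * 26 * 25
Denominator: 3! = 6
C(27, 3) = 2925


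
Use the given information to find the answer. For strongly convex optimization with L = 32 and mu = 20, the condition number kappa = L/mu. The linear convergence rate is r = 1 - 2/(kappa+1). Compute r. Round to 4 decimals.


Step 1: Compute the condition number.
kappa = L/mu = 32/20 = 1.6
Step 2: Compute the convergence rate.
r = 1 - 2/(kappa + 1) = 1 - 2*mu/(L + mu) = (L - mu)/(L + mu) = 12/52 = 0.2308


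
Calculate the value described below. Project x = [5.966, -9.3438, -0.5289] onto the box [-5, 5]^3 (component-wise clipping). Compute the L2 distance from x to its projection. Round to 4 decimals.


Project each component onto [-5, 5].
clip(5.966) = 5.0, clip(-9.3438) = -5.0, clip(-0.5289) = -0.5289
Projection = [5.0, -5.0, -0.5289]
Squared diffs: [0.9332, 18.8686, 0.0]
Distance = sqrt(19.8018) = 4.4499


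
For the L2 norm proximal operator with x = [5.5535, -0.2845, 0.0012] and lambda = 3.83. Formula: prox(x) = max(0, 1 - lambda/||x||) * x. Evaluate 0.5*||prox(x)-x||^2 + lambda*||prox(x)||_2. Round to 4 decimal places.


Step 1: Compute ||x||.
||x|| = 5.5608
Step 2: Compute scaling factor.
scale = max(0, 1 - 3.83/5.5608) = 0.3112
Step 3: prox(x) = [1.7285, -0.0886, 0.0004]
||prox(x)|| = 1.7308
Step 4: Proximal objective.
0.5*||prox-x||^2 = 7.3345
lambda*||prox|| = 6.629
Total = 13.9633


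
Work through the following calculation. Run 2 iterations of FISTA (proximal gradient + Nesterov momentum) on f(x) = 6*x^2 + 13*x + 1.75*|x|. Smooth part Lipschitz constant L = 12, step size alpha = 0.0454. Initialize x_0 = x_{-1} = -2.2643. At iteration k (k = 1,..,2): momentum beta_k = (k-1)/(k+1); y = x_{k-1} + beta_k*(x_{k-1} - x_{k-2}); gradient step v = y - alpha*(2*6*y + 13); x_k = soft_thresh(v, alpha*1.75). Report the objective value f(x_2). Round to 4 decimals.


FISTA on f(x) = 6*x^2 + 13*x + 1.75*|x|
L = 12, alpha = 0.0454
Iteration 1: beta = 0.0, y = -2.2643 + 0.0*(-2.2643 + 2.2643) = -2.2643
  grad(y) = -14.1716, v = y - alpha*grad = -1.6209
  prox(v) = soft_thresh(-1.6209, 0.0795) = -1.5415
Iteration 2: beta = 0.3333, y = -1.5415 + 0.3333*(-1.5415 + 2.2643) = -1.3005
  grad(y) = -2.6061, v = y - alpha*grad = -1.1822
  prox(v) = soft_thresh(-1.1822, 0.0795) = -1.1027
f(x_2) = 6*(-1.1027)^2 + 13*(-1.1027) + 1.75*|-1.1027| = -5.1096


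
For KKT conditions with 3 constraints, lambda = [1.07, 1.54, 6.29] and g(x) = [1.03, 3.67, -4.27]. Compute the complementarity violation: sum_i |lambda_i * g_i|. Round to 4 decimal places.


KKT complementary slackness check:
lambda_1 * g_1 = 1.07 * 1.03 = 1.1021
lambda_2 * g_2 = 1.54 * 3.67 = 5.6518
lambda_3 * g_3 = 6.29 * -4.27 = -26.8583
Total violation = 1.1021 + 5.6518 + 26.8583 = 33.6122


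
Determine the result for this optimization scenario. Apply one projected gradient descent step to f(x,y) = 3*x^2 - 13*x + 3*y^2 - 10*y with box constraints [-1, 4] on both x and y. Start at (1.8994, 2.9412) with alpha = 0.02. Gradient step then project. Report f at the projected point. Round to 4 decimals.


Step 1: Compute gradient at (1.8994, 2.9412).
grad_x = 2*3*1.8994 - 13 = -1.6036
grad_y = 2*3*2.9412 - 10 = 7.6472
Step 2: Gradient step.
x_raw = 1.8994 - 0.02*-1.6036 = 1.9315
y_raw = 2.9412 - 0.02*7.6472 = 2.7883
Step 3: Project onto [-1, 4].
x_proj = clip(1.9315) = 1.9315
y_proj = clip(2.7883) = 2.7883
Step 4: Evaluate f.
f(1.9315, 2.7883) = -18.4768
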